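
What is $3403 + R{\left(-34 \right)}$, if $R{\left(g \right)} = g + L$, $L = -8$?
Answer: $3361$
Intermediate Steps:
$R{\left(g \right)} = -8 + g$ ($R{\left(g \right)} = g - 8 = -8 + g$)
$3403 + R{\left(-34 \right)} = 3403 - 42 = 3361$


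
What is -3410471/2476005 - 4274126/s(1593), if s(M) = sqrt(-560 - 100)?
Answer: -3410471/2476005 + 2137063*I*sqrt(165)/165 ≈ -1.3774 + 1.6637e+5*I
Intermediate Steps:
s(M) = 2*I*sqrt(165) (s(M) = sqrt(-660) = 2*I*sqrt(165))
-3410471/2476005 - 4274126/s(1593) = -3410471/2476005 - 4274126*(-I*sqrt(165)/330) = -3410471*1/2476005 - (-2137063)*I*sqrt(165)/165 = -3410471/2476005 + 2137063*I*sqrt(165)/165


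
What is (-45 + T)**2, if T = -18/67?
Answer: 9199089/4489 ≈ 2049.3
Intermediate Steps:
T = -18/67 (T = -18*1/67 = -18/67 ≈ -0.26866)
(-45 + T)**2 = (-45 - 18/67)**2 = (-3033/67)**2 = 9199089/4489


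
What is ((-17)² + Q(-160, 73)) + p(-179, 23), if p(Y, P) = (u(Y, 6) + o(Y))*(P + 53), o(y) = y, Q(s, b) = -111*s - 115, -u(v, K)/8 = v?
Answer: 113162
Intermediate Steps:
u(v, K) = -8*v
Q(s, b) = -115 - 111*s
p(Y, P) = -7*Y*(53 + P) (p(Y, P) = (-8*Y + Y)*(P + 53) = (-7*Y)*(53 + P) = -7*Y*(53 + P))
((-17)² + Q(-160, 73)) + p(-179, 23) = ((-17)² + (-115 - 111*(-160))) + 7*(-179)*(-53 - 1*23) = (289 + (-115 + 17760)) + 7*(-179)*(-53 - 23) = (289 + 17645) + 7*(-179)*(-76) = 17934 + 95228 = 113162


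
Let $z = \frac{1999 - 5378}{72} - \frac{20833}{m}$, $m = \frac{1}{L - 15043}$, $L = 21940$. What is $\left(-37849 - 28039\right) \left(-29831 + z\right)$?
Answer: $\frac{85221892085188}{9} \approx 9.4691 \cdot 10^{12}$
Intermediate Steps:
$m = \frac{1}{6897}$ ($m = \frac{1}{21940 - 15043} = \frac{1}{6897} \approx 0.00014499$)
$z = - \frac{10345337851}{72}$ ($z = \frac{1999 - 5378}{72} - 20833 \frac{1}{\frac{1}{6897}} = \left(-3379\right) \frac{1}{72} - 143685201 = - \frac{3379}{72} - 143685201 = - \frac{10345337851}{72} \approx -1.4369 \cdot 10^{8}$)
$\left(-37849 - 28039\right) \left(-29831 + z\right) = \left(-37849 - 28039\right) \left(-29831 - \frac{10345337851}{72}\right) = \left(-37849 - 28039\right) \left(- \frac{10347485683}{72}\right) = \left(-65888\right) \left(- \frac{10347485683}{72}\right) = \frac{85221892085188}{9}$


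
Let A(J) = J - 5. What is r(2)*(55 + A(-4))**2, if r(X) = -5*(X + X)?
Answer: -42320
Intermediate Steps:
A(J) = -5 + J
r(X) = -10*X
r(2)*(55 + A(-4))**2 = (-10*2)*(55 + (-5 - 4))**2 = -20*(55 - 9)**2 = -20*46**2 = -20*2116 = -42320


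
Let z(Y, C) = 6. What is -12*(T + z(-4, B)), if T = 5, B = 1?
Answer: -132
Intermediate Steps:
-12*(T + z(-4, B)) = -12*(5 + 6) = -12*11 = -132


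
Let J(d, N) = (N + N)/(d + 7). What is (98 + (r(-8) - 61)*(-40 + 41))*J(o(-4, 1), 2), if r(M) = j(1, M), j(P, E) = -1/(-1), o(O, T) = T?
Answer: 19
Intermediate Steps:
j(P, E) = 1 (j(P, E) = -1*(-1) = 1)
J(d, N) = 2*N/(7 + d) (J(d, N) = (2*N)/(7 + d) = 2*N/(7 + d))
r(M) = 1
(98 + (r(-8) - 61)*(-40 + 41))*J(o(-4, 1), 2) = (98 + (1 - 61)*(-40 + 41))*(2*2/(7 + 1)) = (98 - 60*1)*(2*2/8) = (98 - 60)*(2*2*(⅛)) = 38*(½) = 19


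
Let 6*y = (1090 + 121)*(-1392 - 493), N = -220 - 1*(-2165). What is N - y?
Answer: 2294405/6 ≈ 3.8240e+5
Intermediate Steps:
N = 1945 (N = -220 + 2165 = 1945)
y = -2282735/6 (y = ((1090 + 121)*(-1392 - 493))/6 = (1211*(-1885))/6 = (⅙)*(-2282735) = -2282735/6 ≈ -3.8046e+5)
N - y = 1945 - 1*(-2282735/6) = 1945 + 2282735/6 = 2294405/6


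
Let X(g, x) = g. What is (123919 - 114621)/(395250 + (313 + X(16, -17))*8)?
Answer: 4649/198941 ≈ 0.023369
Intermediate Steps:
(123919 - 114621)/(395250 + (313 + X(16, -17))*8) = (123919 - 114621)/(395250 + (313 + 16)*8) = 9298/(395250 + 329*8) = 9298/(395250 + 2632) = 9298/397882 = 9298*(1/397882) = 4649/198941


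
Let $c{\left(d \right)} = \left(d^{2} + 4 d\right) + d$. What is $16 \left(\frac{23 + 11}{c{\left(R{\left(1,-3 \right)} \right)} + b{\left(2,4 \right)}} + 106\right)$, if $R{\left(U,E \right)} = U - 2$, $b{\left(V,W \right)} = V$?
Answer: $1424$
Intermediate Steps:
$R{\left(U,E \right)} = -2 + U$ ($R{\left(U,E \right)} = U - 2 = -2 + U$)
$c{\left(d \right)} = d^{2} + 5 d$
$16 \left(\frac{23 + 11}{c{\left(R{\left(1,-3 \right)} \right)} + b{\left(2,4 \right)}} + 106\right) = 16 \left(\frac{23 + 11}{\left(-2 + 1\right) \left(5 + \left(-2 + 1\right)\right) + 2} + 106\right) = 16 \left(\frac{34}{- (5 - 1) + 2} + 106\right) = 16 \left(\frac{34}{\left(-1\right) 4 + 2} + 106\right) = 16 \left(\frac{34}{-4 + 2} + 106\right) = 16 \left(\frac{34}{-2} + 106\right) = 16 \left(34 \left(- \frac{1}{2}\right) + 106\right) = 16 \left(-17 + 106\right) = 16 \cdot 89 = 1424$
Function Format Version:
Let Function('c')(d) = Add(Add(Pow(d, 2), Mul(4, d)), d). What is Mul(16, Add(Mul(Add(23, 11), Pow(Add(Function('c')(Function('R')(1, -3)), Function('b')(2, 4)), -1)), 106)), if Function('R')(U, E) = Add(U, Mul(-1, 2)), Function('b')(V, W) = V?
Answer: 1424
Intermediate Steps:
Function('R')(U, E) = Add(-2, U) (Function('R')(U, E) = Add(U, -2) = Add(-2, U))
Function('c')(d) = Add(Pow(d, 2), Mul(5, d))
Mul(16, Add(Mul(Add(23, 11), Pow(Add(Function('c')(Function('R')(1, -3)), Function('b')(2, 4)), -1)), 106)) = Mul(16, Add(Mul(Add(23, 11), Pow(Add(Mul(Add(-2, 1), Add(5, Add(-2, 1))), 2), -1)), 106)) = Mul(16, Add(Mul(34, Pow(Add(Mul(-1, Add(5, -1)), 2), -1)), 106)) = Mul(16, Add(Mul(34, Pow(Add(Mul(-1, 4), 2), -1)), 106)) = Mul(16, Add(Mul(34, Pow(Add(-4, 2), -1)), 106)) = Mul(16, Add(Mul(34, Pow(-2, -1)), 106)) = Mul(16, Add(Mul(34, Rational(-1, 2)), 106)) = Mul(16, Add(-17, 106)) = Mul(16, 89) = 1424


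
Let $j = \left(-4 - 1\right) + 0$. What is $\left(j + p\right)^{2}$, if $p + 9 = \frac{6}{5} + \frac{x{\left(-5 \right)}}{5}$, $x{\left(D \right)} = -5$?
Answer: $\frac{4761}{25} \approx 190.44$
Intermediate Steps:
$j = -5$ ($j = -5 + 0 = -5$)
$p = - \frac{44}{5}$ ($p = -9 + \left(\frac{6}{5} - \frac{5}{5}\right) = -9 + \left(6 \cdot \frac{1}{5} - 1\right) = -9 + \left(\frac{6}{5} - 1\right) = -9 + \frac{1}{5} = - \frac{44}{5} \approx -8.8$)
$\left(j + p\right)^{2} = \left(-5 - \frac{44}{5}\right)^{2} = \left(- \frac{69}{5}\right)^{2} = \frac{4761}{25}$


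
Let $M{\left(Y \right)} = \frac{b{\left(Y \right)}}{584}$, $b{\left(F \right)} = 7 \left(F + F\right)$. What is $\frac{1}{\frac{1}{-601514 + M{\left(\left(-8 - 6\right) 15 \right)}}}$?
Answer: $- \frac{87821779}{146} \approx -6.0152 \cdot 10^{5}$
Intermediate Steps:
$b{\left(F \right)} = 14 F$ ($b{\left(F \right)} = 7 \cdot 2 F = 14 F$)
$M{\left(Y \right)} = \frac{7 Y}{292}$ ($M{\left(Y \right)} = \frac{14 Y}{584} = 14 Y \frac{1}{584} = \frac{7 Y}{292}$)
$\frac{1}{\frac{1}{-601514 + M{\left(\left(-8 - 6\right) 15 \right)}}} = \frac{1}{\frac{1}{-601514 + \frac{7 \left(-8 - 6\right) 15}{292}}} = \frac{1}{\frac{1}{-601514 + \frac{7 \left(\left(-14\right) 15\right)}{292}}} = \frac{1}{\frac{1}{-601514 + \frac{7}{292} \left(-210\right)}} = \frac{1}{\frac{1}{-601514 - \frac{735}{146}}} = \frac{1}{\frac{1}{- \frac{87821779}{146}}} = \frac{1}{- \frac{146}{87821779}} = - \frac{87821779}{146}$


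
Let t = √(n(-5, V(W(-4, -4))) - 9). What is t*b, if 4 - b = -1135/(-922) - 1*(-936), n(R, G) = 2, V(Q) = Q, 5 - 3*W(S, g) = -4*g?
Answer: -860439*I*√7/922 ≈ -2469.1*I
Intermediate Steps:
W(S, g) = 5/3 + 4*g/3 (W(S, g) = 5/3 - (-4)*g/3 = 5/3 + 4*g/3)
t = I*√7 (t = √(2 - 9) = √(-7) = I*√7 ≈ 2.6458*I)
b = -860439/922 (b = 4 - (-1135/(-922) - 1*(-936)) = 4 - (-1135*(-1/922) + 936) = 4 - (1135/922 + 936) = 4 - 1*864127/922 = 4 - 864127/922 = -860439/922 ≈ -933.23)
t*b = (I*√7)*(-860439/922) = -860439*I*√7/922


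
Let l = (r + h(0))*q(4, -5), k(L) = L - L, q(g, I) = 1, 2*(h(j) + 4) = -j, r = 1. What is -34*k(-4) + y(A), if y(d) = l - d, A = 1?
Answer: -4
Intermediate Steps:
h(j) = -4 - j/2 (h(j) = -4 + (-j)/2 = -4 - j/2)
k(L) = 0
l = -3 (l = (1 + (-4 - ½*0))*1 = (1 + (-4 + 0))*1 = (1 - 4)*1 = -3*1 = -3)
y(d) = -3 - d
-34*k(-4) + y(A) = -34*0 + (-3 - 1*1) = 0 + (-3 - 1) = 0 - 4 = -4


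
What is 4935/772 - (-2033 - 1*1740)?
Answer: 2917691/772 ≈ 3779.4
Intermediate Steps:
4935/772 - (-2033 - 1*1740) = 4935*(1/772) - (-2033 - 1740) = 4935/772 - 1*(-3773) = 4935/772 + 3773 = 2917691/772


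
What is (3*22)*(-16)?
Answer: -1056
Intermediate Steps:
(3*22)*(-16) = 66*(-16) = -1056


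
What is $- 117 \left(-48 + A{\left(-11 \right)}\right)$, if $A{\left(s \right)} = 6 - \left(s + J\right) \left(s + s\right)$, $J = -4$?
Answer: $43524$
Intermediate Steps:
$A{\left(s \right)} = 6 - 2 s \left(-4 + s\right)$ ($A{\left(s \right)} = 6 - \left(s - 4\right) \left(s + s\right) = 6 - \left(-4 + s\right) 2 s = 6 - 2 s \left(-4 + s\right)$)
$- 117 \left(-48 + A{\left(-11 \right)}\right) = - 117 \left(-48 + \left(6 - 2 \left(-11\right)^{2} + 8 \left(-11\right)\right)\right) = - 117 \left(-48 - 324\right) = \left(-117\right) \left(-372\right) = 43524$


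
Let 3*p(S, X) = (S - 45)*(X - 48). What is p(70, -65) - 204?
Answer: -3437/3 ≈ -1145.7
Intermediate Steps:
p(S, X) = (-48 + X)*(-45 + S)/3 (p(S, X) = ((S - 45)*(X - 48))/3 = ((-45 + S)*(-48 + X))/3 = ((-48 + X)*(-45 + S))/3 = (-48 + X)*(-45 + S)/3)
p(70, -65) - 204 = (720 - 16*70 - 15*(-65) + (1/3)*70*(-65)) - 204 = (720 - 1120 + 975 - 4550/3) - 204 = -2825/3 - 204 = -3437/3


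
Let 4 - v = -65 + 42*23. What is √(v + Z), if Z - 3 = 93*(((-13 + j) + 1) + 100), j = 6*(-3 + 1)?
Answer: 21*√14 ≈ 78.575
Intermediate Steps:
j = -12 (j = 6*(-2) = -12)
v = -897 (v = 4 - (-65 + 42*23) = 4 - (-65 + 966) = 4 - 1*901 = 4 - 901 = -897)
Z = 7071 (Z = 3 + 93*(((-13 - 12) + 1) + 100) = 3 + 93*((-25 + 1) + 100) = 3 + 93*(-24 + 100) = 3 + 93*76 = 3 + 7068 = 7071)
√(v + Z) = √(-897 + 7071) = √6174 = 21*√14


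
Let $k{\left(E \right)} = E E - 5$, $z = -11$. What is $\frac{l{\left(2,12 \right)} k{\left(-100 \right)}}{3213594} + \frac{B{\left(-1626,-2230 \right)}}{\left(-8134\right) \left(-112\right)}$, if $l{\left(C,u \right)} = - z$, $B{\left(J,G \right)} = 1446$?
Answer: $\frac{315685637}{8818101936} \approx 0.0358$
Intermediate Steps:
$k{\left(E \right)} = -5 + E^{2}$ ($k{\left(E \right)} = E^{2} - 5 = -5 + E^{2}$)
$l{\left(C,u \right)} = 11$ ($l{\left(C,u \right)} = \left(-1\right) \left(-11\right) = 11$)
$\frac{l{\left(2,12 \right)} k{\left(-100 \right)}}{3213594} + \frac{B{\left(-1626,-2230 \right)}}{\left(-8134\right) \left(-112\right)} = \frac{11 \left(-5 + \left(-100\right)^{2}\right)}{3213594} + \frac{1446}{\left(-8134\right) \left(-112\right)} = 11 \left(-5 + 10000\right) \frac{1}{3213594} + \frac{1446}{911008} = 11 \cdot 9995 \cdot \frac{1}{3213594} + 1446 \cdot \frac{1}{911008} = 109945 \cdot \frac{1}{3213594} + \frac{723}{455504} = \frac{109945}{3213594} + \frac{723}{455504} = \frac{315685637}{8818101936}$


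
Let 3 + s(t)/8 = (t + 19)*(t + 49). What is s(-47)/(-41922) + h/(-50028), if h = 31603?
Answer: -19715875/31776876 ≈ -0.62045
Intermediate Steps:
s(t) = -24 + 8*(19 + t)*(49 + t) (s(t) = -24 + 8*((t + 19)*(t + 49)) = -24 + 8*((19 + t)*(49 + t)) = -24 + 8*(19 + t)*(49 + t))
s(-47)/(-41922) + h/(-50028) = (7424 + 8*(-47)² + 544*(-47))/(-41922) + 31603/(-50028) = (7424 + 8*2209 - 25568)*(-1/41922) + 31603*(-1/50028) = (7424 + 17672 - 25568)*(-1/41922) - 2873/4548 = -472*(-1/41922) - 2873/4548 = 236/20961 - 2873/4548 = -19715875/31776876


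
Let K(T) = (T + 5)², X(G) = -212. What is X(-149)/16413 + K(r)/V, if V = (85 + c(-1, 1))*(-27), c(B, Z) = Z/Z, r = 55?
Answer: -367772/235253 ≈ -1.5633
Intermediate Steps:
c(B, Z) = 1
V = -2322 (V = (85 + 1)*(-27) = 86*(-27) = -2322)
K(T) = (5 + T)²
X(-149)/16413 + K(r)/V = -212/16413 + (5 + 55)²/(-2322) = -212*1/16413 + 60²*(-1/2322) = -212/16413 + 3600*(-1/2322) = -212/16413 - 200/129 = -367772/235253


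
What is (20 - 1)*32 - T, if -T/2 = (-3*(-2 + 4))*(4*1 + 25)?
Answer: 260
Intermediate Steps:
T = 348 (T = -2*(-3*(-2 + 4))*(4*1 + 25) = -2*(-3*2)*(4 + 25) = -(-12)*29 = -2*(-174) = 348)
(20 - 1)*32 - T = (20 - 1)*32 - 1*348 = 19*32 - 348 = 608 - 348 = 260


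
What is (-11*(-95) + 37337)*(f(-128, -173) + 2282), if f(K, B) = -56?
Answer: 85438332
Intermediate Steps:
(-11*(-95) + 37337)*(f(-128, -173) + 2282) = (-11*(-95) + 37337)*(-56 + 2282) = (1045 + 37337)*2226 = 38382*2226 = 85438332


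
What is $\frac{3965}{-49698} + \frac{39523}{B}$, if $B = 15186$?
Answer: $\frac{158666797}{62892819} \approx 2.5228$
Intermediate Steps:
$\frac{3965}{-49698} + \frac{39523}{B} = \frac{3965}{-49698} + \frac{39523}{15186} = 3965 \left(- \frac{1}{49698}\right) + 39523 \cdot \frac{1}{15186} = - \frac{3965}{49698} + \frac{39523}{15186} = \frac{158666797}{62892819}$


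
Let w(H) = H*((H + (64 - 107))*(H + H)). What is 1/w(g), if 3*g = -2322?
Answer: -1/978890184 ≈ -1.0216e-9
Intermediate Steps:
g = -774 (g = (⅓)*(-2322) = -774)
w(H) = 2*H²*(-43 + H) (w(H) = H*((H - 43)*(2*H)) = H*((-43 + H)*(2*H)) = H*(2*H*(-43 + H)) = 2*H²*(-43 + H))
1/w(g) = 1/(2*(-774)²*(-43 - 774)) = 1/(2*599076*(-817)) = 1/(-978890184) = -1/978890184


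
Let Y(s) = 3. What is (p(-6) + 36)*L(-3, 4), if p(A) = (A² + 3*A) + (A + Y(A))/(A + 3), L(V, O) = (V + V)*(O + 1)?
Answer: -1650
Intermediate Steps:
L(V, O) = 2*V*(1 + O) (L(V, O) = (2*V)*(1 + O) = 2*V*(1 + O))
p(A) = 1 + A² + 3*A (p(A) = (A² + 3*A) + (A + 3)/(A + 3) = (A² + 3*A) + (3 + A)/(3 + A) = (A² + 3*A) + 1 = 1 + A² + 3*A)
(p(-6) + 36)*L(-3, 4) = ((1 + (-6)² + 3*(-6)) + 36)*(2*(-3)*(1 + 4)) = ((1 + 36 - 18) + 36)*(2*(-3)*5) = (19 + 36)*(-30) = 55*(-30) = -1650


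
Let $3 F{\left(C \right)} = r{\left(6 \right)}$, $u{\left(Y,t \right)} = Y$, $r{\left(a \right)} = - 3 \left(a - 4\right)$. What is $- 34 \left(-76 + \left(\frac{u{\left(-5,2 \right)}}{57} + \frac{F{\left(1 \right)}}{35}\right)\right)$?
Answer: $\frac{5164906}{1995} \approx 2588.9$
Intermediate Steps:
$r{\left(a \right)} = 12 - 3 a$ ($r{\left(a \right)} = - 3 \left(-4 + a\right) = 12 - 3 a$)
$F{\left(C \right)} = -2$ ($F{\left(C \right)} = \frac{12 - 18}{3} = \frac{1}{3} \left(-6\right) = -2$)
$- 34 \left(-76 + \left(\frac{u{\left(-5,2 \right)}}{57} + \frac{F{\left(1 \right)}}{35}\right)\right) = - 34 \left(-76 - \left(\frac{2}{35} + \frac{5}{57}\right)\right) = - 34 \left(-76 - \frac{289}{1995}\right) = \left(-34\right) \left(- \frac{151909}{1995}\right) = \frac{5164906}{1995}$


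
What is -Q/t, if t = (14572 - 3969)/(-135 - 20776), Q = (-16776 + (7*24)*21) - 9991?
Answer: -485950729/10603 ≈ -45831.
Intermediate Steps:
Q = -23239 (Q = (-16776 + 168*21) - 9991 = (-16776 + 3528) - 9991 = -13248 - 9991 = -23239)
t = -10603/20911 (t = 10603/(-20911) = 10603*(-1/20911) = -10603/20911 ≈ -0.50705)
-Q/t = -(-23239)/(-10603/20911) = -(-23239)*(-20911)/10603 = -1*485950729/10603 = -485950729/10603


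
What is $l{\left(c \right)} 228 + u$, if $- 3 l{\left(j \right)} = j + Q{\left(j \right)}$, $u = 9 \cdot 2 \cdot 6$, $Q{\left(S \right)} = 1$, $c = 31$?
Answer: $-2324$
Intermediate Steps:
$u = 108$ ($u = 18 \cdot 6 = 108$)
$l{\left(j \right)} = - \frac{1}{3} - \frac{j}{3}$ ($l{\left(j \right)} = - \frac{j + 1}{3} = - \frac{1 + j}{3} = - \frac{1}{3} - \frac{j}{3}$)
$l{\left(c \right)} 228 + u = \left(- \frac{1}{3} - \frac{31}{3}\right) 228 + 108 = \left(- \frac{32}{3}\right) 228 + 108 = -2432 + 108 = -2324$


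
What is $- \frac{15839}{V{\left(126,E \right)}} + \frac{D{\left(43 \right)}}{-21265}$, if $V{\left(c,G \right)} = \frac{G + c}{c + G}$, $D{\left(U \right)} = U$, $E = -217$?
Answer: $- \frac{336816378}{21265} \approx -15839.0$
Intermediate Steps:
$V{\left(c,G \right)} = 1$ ($V{\left(c,G \right)} = \frac{G + c}{G + c} = 1$)
$- \frac{15839}{V{\left(126,E \right)}} + \frac{D{\left(43 \right)}}{-21265} = - \frac{15839}{1} + \frac{43}{-21265} = \left(-15839\right) 1 + 43 \left(- \frac{1}{21265}\right) = -15839 - \frac{43}{21265} = - \frac{336816378}{21265}$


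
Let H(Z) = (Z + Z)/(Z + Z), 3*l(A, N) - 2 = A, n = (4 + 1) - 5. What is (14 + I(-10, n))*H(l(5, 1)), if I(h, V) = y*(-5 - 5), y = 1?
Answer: 4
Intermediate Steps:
n = 0 (n = 5 - 5 = 0)
l(A, N) = ⅔ + A/3
I(h, V) = -10 (I(h, V) = 1*(-5 - 5) = 1*(-10) = -10)
H(Z) = 1 (H(Z) = (2*Z)/((2*Z)) = (2*Z)*(1/(2*Z)) = 1)
(14 + I(-10, n))*H(l(5, 1)) = (14 - 10)*1 = 4*1 = 4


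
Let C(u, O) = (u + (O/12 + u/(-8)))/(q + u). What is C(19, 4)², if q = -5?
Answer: 165649/112896 ≈ 1.4673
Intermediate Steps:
C(u, O) = (O/12 + 7*u/8)/(-5 + u) (C(u, O) = (u + (O/12 + u/(-8)))/(-5 + u) = (u + (O*(1/12) + u*(-⅛)))/(-5 + u) = (u + (O/12 - u/8))/(-5 + u) = (u + (-u/8 + O/12))/(-5 + u) = (O/12 + 7*u/8)/(-5 + u))
C(19, 4)² = ((2*4 + 21*19)/(24*(-5 + 19)))² = ((1/24)*(8 + 399)/14)² = ((1/24)*(1/14)*407)² = (407/336)² = 165649/112896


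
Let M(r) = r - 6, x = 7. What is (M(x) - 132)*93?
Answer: -12183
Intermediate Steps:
M(r) = -6 + r
(M(x) - 132)*93 = ((-6 + 7) - 132)*93 = (1 - 132)*93 = -131*93 = -12183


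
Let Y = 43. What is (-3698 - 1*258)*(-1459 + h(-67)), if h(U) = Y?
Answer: 5601696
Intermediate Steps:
h(U) = 43
(-3698 - 1*258)*(-1459 + h(-67)) = (-3698 - 1*258)*(-1459 + 43) = (-3698 - 258)*(-1416) = -3956*(-1416) = 5601696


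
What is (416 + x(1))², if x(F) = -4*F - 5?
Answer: 165649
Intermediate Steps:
x(F) = -5 - 4*F
(416 + x(1))² = (416 + (-5 - 4*1))² = (416 + (-5 - 4))² = (416 - 9)² = 407² = 165649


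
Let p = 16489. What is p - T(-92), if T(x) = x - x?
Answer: 16489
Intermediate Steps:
T(x) = 0
p - T(-92) = 16489 - 1*0 = 16489 + 0 = 16489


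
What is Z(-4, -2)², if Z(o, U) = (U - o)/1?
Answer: 4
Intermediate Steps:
Z(o, U) = U - o (Z(o, U) = (U - o)*1 = U - o)
Z(-4, -2)² = (-2 - 1*(-4))² = (-2 + 4)² = 2² = 4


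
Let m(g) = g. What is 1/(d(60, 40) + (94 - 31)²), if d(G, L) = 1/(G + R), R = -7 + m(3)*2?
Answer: 59/234172 ≈ 0.00025195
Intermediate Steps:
R = -1 (R = -7 + 3*2 = -7 + 6 = -1)
d(G, L) = 1/(-1 + G) (d(G, L) = 1/(G - 1) = 1/(-1 + G))
1/(d(60, 40) + (94 - 31)²) = 1/(1/(-1 + 60) + (94 - 31)²) = 1/(1/59 + 63²) = 1/(1/59 + 3969) = 1/(234172/59) = 59/234172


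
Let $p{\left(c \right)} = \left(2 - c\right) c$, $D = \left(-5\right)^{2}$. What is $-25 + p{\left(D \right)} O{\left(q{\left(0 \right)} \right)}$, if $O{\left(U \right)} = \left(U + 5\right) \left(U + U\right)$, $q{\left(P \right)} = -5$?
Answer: $-25$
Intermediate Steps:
$D = 25$
$O{\left(U \right)} = 2 U \left(5 + U\right)$ ($O{\left(U \right)} = \left(5 + U\right) 2 U = 2 U \left(5 + U\right)$)
$p{\left(c \right)} = c \left(2 - c\right)$
$-25 + p{\left(D \right)} O{\left(q{\left(0 \right)} \right)} = -25 + 25 \left(2 - 25\right) 2 \left(-5\right) \left(5 - 5\right) = -25 + 25 \left(2 - 25\right) 2 \left(-5\right) 0 = -25 + 25 \left(-23\right) 0 = -25 - 0 = -25 + 0 = -25$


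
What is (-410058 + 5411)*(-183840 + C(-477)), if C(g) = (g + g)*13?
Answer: 79408736574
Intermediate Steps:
C(g) = 26*g (C(g) = (2*g)*13 = 26*g)
(-410058 + 5411)*(-183840 + C(-477)) = (-410058 + 5411)*(-183840 + 26*(-477)) = -404647*(-183840 - 12402) = -404647*(-196242) = 79408736574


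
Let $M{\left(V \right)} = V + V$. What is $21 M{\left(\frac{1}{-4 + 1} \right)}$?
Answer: $-14$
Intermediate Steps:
$M{\left(V \right)} = 2 V$
$21 M{\left(\frac{1}{-4 + 1} \right)} = 21 \frac{2}{-4 + 1} = 21 \frac{2}{-3} = 21 \cdot 2 \left(- \frac{1}{3}\right) = 21 \left(- \frac{2}{3}\right) = -14$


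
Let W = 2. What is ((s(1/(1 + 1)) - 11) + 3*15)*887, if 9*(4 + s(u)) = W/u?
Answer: 243038/9 ≈ 27004.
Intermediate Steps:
s(u) = -4 + 2/(9*u) (s(u) = -4 + (2/u)/9 = -4 + 2/(9*u))
((s(1/(1 + 1)) - 11) + 3*15)*887 = (((-4 + 2/(9*(1/(1 + 1)))) - 11) + 3*15)*887 = (((-4 + 2/(9*(1/2))) - 11) + 45)*887 = (((-4 + (2/9)*2) - 11) + 45)*887 = (((-4 + 4/9) - 11) + 45)*887 = ((-32/9 - 11) + 45)*887 = (-131/9 + 45)*887 = (274/9)*887 = 243038/9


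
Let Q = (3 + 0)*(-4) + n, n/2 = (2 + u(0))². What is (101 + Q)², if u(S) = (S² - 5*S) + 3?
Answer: 19321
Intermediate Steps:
u(S) = 3 + S² - 5*S
n = 50 (n = 2*(2 + (3 + 0² - 5*0))² = 2*(2 + (3 + 0 + 0))² = 2*(2 + 3)² = 2*5² = 2*25 = 50)
Q = 38 (Q = (3 + 0)*(-4) + 50 = 3*(-4) + 50 = -12 + 50 = 38)
(101 + Q)² = (101 + 38)² = 139² = 19321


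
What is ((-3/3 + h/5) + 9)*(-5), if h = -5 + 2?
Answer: -37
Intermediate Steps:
h = -3
((-3/3 + h/5) + 9)*(-5) = ((-3/3 - 3/5) + 9)*(-5) = ((-3*1/3 - 3*1/5) + 9)*(-5) = ((-1 - 3/5) + 9)*(-5) = (-8/5 + 9)*(-5) = (37/5)*(-5) = -37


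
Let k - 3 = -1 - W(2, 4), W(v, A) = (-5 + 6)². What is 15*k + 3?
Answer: 18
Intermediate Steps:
W(v, A) = 1 (W(v, A) = 1² = 1)
k = 1 (k = 3 + (-1 - 1*1) = 3 + (-1 - 1) = 3 - 2 = 1)
15*k + 3 = 15*1 + 3 = 15 + 3 = 18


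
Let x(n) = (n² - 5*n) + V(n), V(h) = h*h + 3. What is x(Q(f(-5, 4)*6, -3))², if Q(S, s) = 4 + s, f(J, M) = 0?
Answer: 0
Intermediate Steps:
V(h) = 3 + h² (V(h) = h² + 3 = 3 + h²)
x(n) = 3 - 5*n + 2*n² (x(n) = (n² - 5*n) + (3 + n²) = 3 - 5*n + 2*n²)
x(Q(f(-5, 4)*6, -3))² = (3 - 5*(4 - 3) + 2*(4 - 3)²)² = (3 - 5*1 + 2*1²)² = (3 - 5 + 2*1)² = (3 - 5 + 2)² = 0² = 0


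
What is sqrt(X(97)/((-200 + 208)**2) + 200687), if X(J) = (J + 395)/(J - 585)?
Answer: sqrt(191169604706)/976 ≈ 447.98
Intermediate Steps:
X(J) = (395 + J)/(-585 + J)
sqrt(X(97)/((-200 + 208)**2) + 200687) = sqrt(((395 + 97)/(-585 + 97))/((-200 + 208)**2) + 200687) = sqrt((492/(-488))/(8**2) + 200687) = sqrt(-1/488*492/64 + 200687) = sqrt(-123/122*1/64 + 200687) = sqrt(-123/7808 + 200687) = sqrt(1566963973/7808) = sqrt(191169604706)/976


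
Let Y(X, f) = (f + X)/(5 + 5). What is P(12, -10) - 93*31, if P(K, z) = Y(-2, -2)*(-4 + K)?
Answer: -14431/5 ≈ -2886.2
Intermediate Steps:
Y(X, f) = X/10 + f/10 (Y(X, f) = (X + f)/10 = (X + f)*(⅒) = X/10 + f/10)
P(K, z) = 8/5 - 2*K/5 (P(K, z) = ((⅒)*(-2) + (⅒)*(-2))*(-4 + K) = (-⅕ - ⅕)*(-4 + K) = -2*(-4 + K)/5 = 8/5 - 2*K/5)
P(12, -10) - 93*31 = (8/5 - ⅖*12) - 93*31 = (8/5 - 24/5) - 2883 = -16/5 - 2883 = -14431/5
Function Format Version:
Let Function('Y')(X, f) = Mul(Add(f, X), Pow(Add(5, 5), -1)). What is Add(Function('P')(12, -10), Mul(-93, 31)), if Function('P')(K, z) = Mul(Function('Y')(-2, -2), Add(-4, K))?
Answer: Rational(-14431, 5) ≈ -2886.2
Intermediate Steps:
Function('Y')(X, f) = Add(Mul(Rational(1, 10), X), Mul(Rational(1, 10), f)) (Function('Y')(X, f) = Mul(Add(X, f), Pow(10, -1)) = Mul(Add(X, f), Rational(1, 10)) = Add(Mul(Rational(1, 10), X), Mul(Rational(1, 10), f)))
Function('P')(K, z) = Add(Rational(8, 5), Mul(Rational(-2, 5), K)) (Function('P')(K, z) = Mul(Add(Mul(Rational(1, 10), -2), Mul(Rational(1, 10), -2)), Add(-4, K)) = Mul(Add(Rational(-1, 5), Rational(-1, 5)), Add(-4, K)) = Mul(Rational(-2, 5), Add(-4, K)) = Add(Rational(8, 5), Mul(Rational(-2, 5), K)))
Add(Function('P')(12, -10), Mul(-93, 31)) = Add(Add(Rational(8, 5), Mul(Rational(-2, 5), 12)), Mul(-93, 31)) = Add(Add(Rational(8, 5), Rational(-24, 5)), -2883) = Add(Rational(-16, 5), -2883) = Rational(-14431, 5)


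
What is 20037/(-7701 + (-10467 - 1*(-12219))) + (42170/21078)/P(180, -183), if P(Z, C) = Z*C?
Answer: -154579185713/45893846052 ≈ -3.3682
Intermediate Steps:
P(Z, C) = C*Z
20037/(-7701 + (-10467 - 1*(-12219))) + (42170/21078)/P(180, -183) = 20037/(-7701 + (-10467 - 1*(-12219))) + (42170/21078)/((-183*180)) = 20037/(-7701 + (-10467 + 12219)) + (42170*(1/21078))/(-32940) = 20037/(-7701 + 1752) + (21085/10539)*(-1/32940) = 20037/(-5949) - 4217/69430932 = 20037*(-1/5949) - 4217/69430932 = -6679/1983 - 4217/69430932 = -154579185713/45893846052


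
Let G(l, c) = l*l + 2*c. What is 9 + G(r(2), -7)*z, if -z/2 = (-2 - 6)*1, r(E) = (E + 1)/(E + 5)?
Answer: -10391/49 ≈ -212.06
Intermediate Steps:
r(E) = (1 + E)/(5 + E)
G(l, c) = l² + 2*c
z = 16 (z = -2*(-2 - 6) = -(-16) = -2*(-8) = 16)
9 + G(r(2), -7)*z = 9 + (((1 + 2)/(5 + 2))² + 2*(-7))*16 = 9 + ((3/7)² - 14)*16 = 9 + (9/49 - 14)*16 = 9 - 677/49*16 = 9 - 10832/49 = -10391/49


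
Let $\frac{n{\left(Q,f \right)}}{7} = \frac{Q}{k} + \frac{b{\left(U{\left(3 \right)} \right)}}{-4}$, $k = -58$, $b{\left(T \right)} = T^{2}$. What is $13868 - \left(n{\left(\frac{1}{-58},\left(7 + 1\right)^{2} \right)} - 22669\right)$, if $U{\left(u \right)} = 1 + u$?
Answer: $\frac{123004653}{3364} \approx 36565.0$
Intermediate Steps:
$n{\left(Q,f \right)} = -28 - \frac{7 Q}{58}$ ($n{\left(Q,f \right)} = 7 \left(\frac{Q}{-58} + \frac{\left(1 + 3\right)^{2}}{-4}\right) = 7 \left(Q \left(- \frac{1}{58}\right) + 4^{2} \left(- \frac{1}{4}\right)\right) = 7 \left(- \frac{Q}{58} + 16 \left(- \frac{1}{4}\right)\right) = 7 \left(- \frac{Q}{58} - 4\right) = 7 \left(-4 - \frac{Q}{58}\right) = -28 - \frac{7 Q}{58}$)
$13868 - \left(n{\left(\frac{1}{-58},\left(7 + 1\right)^{2} \right)} - 22669\right) = 13868 - \left(\left(-28 - \frac{7}{58 \left(-58\right)}\right) - 22669\right) = 13868 - \left(\left(-28 - - \frac{7}{3364}\right) - 22669\right) = 13868 - \left(\left(-28 + \frac{7}{3364}\right) - 22669\right) = 13868 - \left(- \frac{94185}{3364} - 22669\right) = 13868 - - \frac{76352701}{3364} = 13868 + \frac{76352701}{3364} = \frac{123004653}{3364}$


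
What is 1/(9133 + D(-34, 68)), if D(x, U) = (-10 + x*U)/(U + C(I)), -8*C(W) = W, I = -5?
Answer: 61/555049 ≈ 0.00010990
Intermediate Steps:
C(W) = -W/8
D(x, U) = (-10 + U*x)/(5/8 + U) (D(x, U) = (-10 + x*U)/(U - 1/8*(-5)) = (-10 + U*x)/(U + 5/8) = (-10 + U*x)/(5/8 + U))
1/(9133 + D(-34, 68)) = 1/(9133 + 8*(-10 + 68*(-34))/(5 + 8*68)) = 1/(9133 + 8*(-10 - 2312)/(5 + 544)) = 1/(9133 + 8*(-2322)/549) = 1/(9133 + 8*(1/549)*(-2322)) = 1/(9133 - 2064/61) = 1/(555049/61) = 61/555049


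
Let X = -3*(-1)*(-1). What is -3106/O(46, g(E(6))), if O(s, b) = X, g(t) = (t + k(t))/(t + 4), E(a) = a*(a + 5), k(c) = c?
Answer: 3106/3 ≈ 1035.3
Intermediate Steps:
E(a) = a*(5 + a)
X = -3 (X = 3*(-1) = -3)
g(t) = 2*t/(4 + t) (g(t) = (t + t)/(t + 4) = (2*t)/(4 + t) = 2*t/(4 + t))
O(s, b) = -3
-3106/O(46, g(E(6))) = -3106/(-3) = -3106*(-⅓) = 3106/3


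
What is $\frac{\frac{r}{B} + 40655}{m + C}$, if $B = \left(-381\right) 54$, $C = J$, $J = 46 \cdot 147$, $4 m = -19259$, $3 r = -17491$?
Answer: $\frac{5018650802}{240376329} \approx 20.878$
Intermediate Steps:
$r = - \frac{17491}{3}$ ($r = \frac{1}{3} \left(-17491\right) = - \frac{17491}{3} \approx -5830.3$)
$m = - \frac{19259}{4}$ ($m = \frac{1}{4} \left(-19259\right) = - \frac{19259}{4} \approx -4814.8$)
$J = 6762$
$C = 6762$
$B = -20574$
$\frac{\frac{r}{B} + 40655}{m + C} = \frac{- \frac{17491}{3 \left(-20574\right)} + 40655}{- \frac{19259}{4} + 6762} = \frac{\left(- \frac{17491}{3}\right) \left(- \frac{1}{20574}\right) + 40655}{\frac{7789}{4}} = \left(\frac{17491}{61722} + 40655\right) \frac{4}{7789} = \frac{2509325401}{61722} \cdot \frac{4}{7789} = \frac{5018650802}{240376329}$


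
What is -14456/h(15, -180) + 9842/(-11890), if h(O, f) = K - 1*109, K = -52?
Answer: 85148639/957145 ≈ 88.961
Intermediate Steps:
h(O, f) = -161 (h(O, f) = -52 - 1*109 = -52 - 109 = -161)
-14456/h(15, -180) + 9842/(-11890) = -14456/(-161) + 9842/(-11890) = -14456*(-1/161) + 9842*(-1/11890) = 14456/161 - 4921/5945 = 85148639/957145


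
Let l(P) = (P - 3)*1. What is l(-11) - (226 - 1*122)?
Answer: -118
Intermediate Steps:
l(P) = -3 + P (l(P) = (-3 + P)*1 = -3 + P)
l(-11) - (226 - 1*122) = (-3 - 11) - (226 - 1*122) = -14 - (226 - 122) = -14 - 1*104 = -14 - 104 = -118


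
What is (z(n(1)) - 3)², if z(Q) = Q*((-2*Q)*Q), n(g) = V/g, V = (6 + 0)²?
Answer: 8707689225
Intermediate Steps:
V = 36 (V = 6² = 36)
n(g) = 36/g
z(Q) = -2*Q³ (z(Q) = Q*(-2*Q²) = -2*Q³)
(z(n(1)) - 3)² = (-2*(36/1)³ - 3)² = (-2*(36*1)³ - 3)² = (-2*36³ - 3)² = (-2*46656 - 3)² = (-93312 - 3)² = (-93315)² = 8707689225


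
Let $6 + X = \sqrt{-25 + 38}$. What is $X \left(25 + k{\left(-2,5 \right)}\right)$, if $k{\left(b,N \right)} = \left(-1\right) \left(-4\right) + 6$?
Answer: $-210 + 35 \sqrt{13} \approx -83.806$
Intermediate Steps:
$k{\left(b,N \right)} = 10$ ($k{\left(b,N \right)} = 4 + 6 = 10$)
$X = -6 + \sqrt{13}$ ($X = -6 + \sqrt{-25 + 38} = -6 + \sqrt{13} \approx -2.3944$)
$X \left(25 + k{\left(-2,5 \right)}\right) = \left(-6 + \sqrt{13}\right) \left(25 + 10\right) = \left(-6 + \sqrt{13}\right) 35 = -210 + 35 \sqrt{13}$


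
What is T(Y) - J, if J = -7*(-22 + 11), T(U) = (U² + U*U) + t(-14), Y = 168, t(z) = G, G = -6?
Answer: 56365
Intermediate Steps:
t(z) = -6
T(U) = -6 + 2*U² (T(U) = (U² + U*U) - 6 = (U² + U²) - 6 = 2*U² - 6 = -6 + 2*U²)
J = 77 (J = -7*(-11) = 77)
T(Y) - J = (-6 + 2*168²) - 1*77 = (-6 + 2*28224) - 77 = (-6 + 56448) - 77 = 56442 - 77 = 56365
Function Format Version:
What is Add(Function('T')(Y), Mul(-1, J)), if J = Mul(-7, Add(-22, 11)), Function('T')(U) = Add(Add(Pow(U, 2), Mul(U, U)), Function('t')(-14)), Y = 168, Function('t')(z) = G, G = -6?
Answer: 56365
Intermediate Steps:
Function('t')(z) = -6
Function('T')(U) = Add(-6, Mul(2, Pow(U, 2))) (Function('T')(U) = Add(Add(Pow(U, 2), Mul(U, U)), -6) = Add(Add(Pow(U, 2), Pow(U, 2)), -6) = Add(Mul(2, Pow(U, 2)), -6) = Add(-6, Mul(2, Pow(U, 2))))
J = 77 (J = Mul(-7, -11) = 77)
Add(Function('T')(Y), Mul(-1, J)) = Add(Add(-6, Mul(2, Pow(168, 2))), Mul(-1, 77)) = Add(Add(-6, Mul(2, 28224)), -77) = Add(Add(-6, 56448), -77) = Add(56442, -77) = 56365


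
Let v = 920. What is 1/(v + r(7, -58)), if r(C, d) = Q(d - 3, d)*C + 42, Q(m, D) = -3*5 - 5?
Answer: 1/822 ≈ 0.0012165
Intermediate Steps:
Q(m, D) = -20 (Q(m, D) = -15 - 5 = -20)
r(C, d) = 42 - 20*C (r(C, d) = -20*C + 42 = 42 - 20*C)
1/(v + r(7, -58)) = 1/(920 + (42 - 20*7)) = 1/(920 + (42 - 140)) = 1/(920 - 98) = 1/822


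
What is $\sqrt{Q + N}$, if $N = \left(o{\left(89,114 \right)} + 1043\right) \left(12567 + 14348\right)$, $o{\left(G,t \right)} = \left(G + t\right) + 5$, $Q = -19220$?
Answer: $\sqrt{33651445} \approx 5801.0$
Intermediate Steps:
$o{\left(G,t \right)} = 5 + G + t$
$N = 33670665$ ($N = \left(\left(5 + 89 + 114\right) + 1043\right) \left(12567 + 14348\right) = \left(208 + 1043\right) 26915 = 1251 \cdot 26915 = 33670665$)
$\sqrt{Q + N} = \sqrt{-19220 + 33670665} = \sqrt{33651445}$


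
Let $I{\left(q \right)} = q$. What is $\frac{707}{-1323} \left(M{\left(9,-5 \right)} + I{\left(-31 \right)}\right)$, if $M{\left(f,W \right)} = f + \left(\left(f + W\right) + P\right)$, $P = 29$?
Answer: $- \frac{1111}{189} \approx -5.8783$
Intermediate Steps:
$M{\left(f,W \right)} = 29 + W + 2 f$ ($M{\left(f,W \right)} = f + \left(\left(f + W\right) + 29\right) = f + \left(\left(W + f\right) + 29\right) = f + \left(29 + W + f\right) = 29 + W + 2 f$)
$\frac{707}{-1323} \left(M{\left(9,-5 \right)} + I{\left(-31 \right)}\right) = \frac{707}{-1323} \left(\left(29 - 5 + 2 \cdot 9\right) - 31\right) = 707 \left(- \frac{1}{1323}\right) \left(\left(29 - 5 + 18\right) - 31\right) = - \frac{101 \left(42 - 31\right)}{189} = \left(- \frac{101}{189}\right) 11 = - \frac{1111}{189}$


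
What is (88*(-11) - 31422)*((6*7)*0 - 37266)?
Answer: 1207045740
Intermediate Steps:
(88*(-11) - 31422)*((6*7)*0 - 37266) = (-968 - 31422)*(42*0 - 37266) = -32390*(0 - 37266) = -32390*(-37266) = 1207045740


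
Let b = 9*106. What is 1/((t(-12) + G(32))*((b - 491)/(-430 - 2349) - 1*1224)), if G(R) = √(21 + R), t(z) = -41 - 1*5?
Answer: 127834/7018241417 + 2779*√53/7018241417 ≈ 2.1097e-5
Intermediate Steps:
t(z) = -46 (t(z) = -41 - 5 = -46)
b = 954
1/((t(-12) + G(32))*((b - 491)/(-430 - 2349) - 1*1224)) = 1/((-46 + √(21 + 32))*((954 - 491)/(-430 - 2349) - 1*1224)) = 1/((-46 + √53)*(463/(-2779) - 1224)) = 1/((-46 + √53)*(463*(-1/2779) - 1224)) = 1/((-46 + √53)*(-463/2779 - 1224)) = 1/((-46 + √53)*(-3401959/2779)) = -2779/3401959/(-46 + √53) = -2779/(3401959*(-46 + √53))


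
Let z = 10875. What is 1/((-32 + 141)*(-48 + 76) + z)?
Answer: 1/13927 ≈ 7.1803e-5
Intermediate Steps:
1/((-32 + 141)*(-48 + 76) + z) = 1/((-32 + 141)*(-48 + 76) + 10875) = 1/(109*28 + 10875) = 1/(3052 + 10875) = 1/13927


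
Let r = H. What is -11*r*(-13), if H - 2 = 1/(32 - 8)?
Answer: 7007/24 ≈ 291.96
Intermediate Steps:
H = 49/24 (H = 2 + 1/(32 - 8) = 2 + 1/24 = 49/24 ≈ 2.0417)
r = 49/24 ≈ 2.0417
-11*r*(-13) = -11*49/24*(-13) = -539/24*(-13) = 7007/24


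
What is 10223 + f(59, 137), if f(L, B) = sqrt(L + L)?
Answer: 10223 + sqrt(118) ≈ 10234.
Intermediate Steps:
f(L, B) = sqrt(2)*sqrt(L) (f(L, B) = sqrt(2*L) = sqrt(2)*sqrt(L))
10223 + f(59, 137) = 10223 + sqrt(2)*sqrt(59) = 10223 + sqrt(118)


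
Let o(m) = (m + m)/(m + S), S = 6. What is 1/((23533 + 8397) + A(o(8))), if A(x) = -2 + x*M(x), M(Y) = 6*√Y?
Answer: 1368913/43706651960 - 21*√14/10926662990 ≈ 3.1313e-5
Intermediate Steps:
o(m) = 2*m/(6 + m) (o(m) = (m + m)/(m + 6) = (2*m)/(6 + m) = 2*m/(6 + m))
A(x) = -2 + 6*x^(3/2) (A(x) = -2 + x*(6*√x) = -2 + 6*x^(3/2))
1/((23533 + 8397) + A(o(8))) = 1/((23533 + 8397) + (-2 + 6*(2*8/(6 + 8))^(3/2))) = 1/(31930 + (-2 + 6*(2*8/14)^(3/2))) = 1/(31930 + (-2 + 6*(2*8*(1/14))^(3/2))) = 1/(31930 + (-2 + 6*(8/7)^(3/2))) = 1/(31930 + (-2 + 6*(16*√14/49))) = 1/(31930 + (-2 + 96*√14/49)) = 1/(31928 + 96*√14/49)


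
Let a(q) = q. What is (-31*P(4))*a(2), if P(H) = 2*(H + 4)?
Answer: -992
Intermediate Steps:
P(H) = 8 + 2*H (P(H) = 2*(4 + H) = 8 + 2*H)
(-31*P(4))*a(2) = -31*(8 + 2*4)*2 = -31*(8 + 8)*2 = -31*16*2 = -496*2 = -992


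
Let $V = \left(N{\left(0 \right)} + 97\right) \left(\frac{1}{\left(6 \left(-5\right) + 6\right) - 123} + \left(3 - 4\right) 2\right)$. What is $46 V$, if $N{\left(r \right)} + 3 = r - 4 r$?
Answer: $- \frac{1275580}{147} \approx -8677.4$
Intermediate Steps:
$N{\left(r \right)} = -3 - 3 r$ ($N{\left(r \right)} = -3 + \left(r - 4 r\right) = -3 - 3 r$)
$V = - \frac{27730}{147}$ ($V = \left(\left(-3 - 0\right) + 97\right) \left(\frac{1}{\left(6 \left(-5\right) + 6\right) - 123} + \left(3 - 4\right) 2\right) = \left(\left(-3 + 0\right) + 97\right) \left(\frac{1}{\left(-30 + 6\right) - 123} - 2\right) = \left(-3 + 97\right) \left(\frac{1}{-24 - 123} - 2\right) = 94 \left(\frac{1}{-147} - 2\right) = 94 \left(- \frac{1}{147} - 2\right) = 94 \left(- \frac{295}{147}\right) = - \frac{27730}{147} \approx -188.64$)
$46 V = 46 \left(- \frac{27730}{147}\right) = - \frac{1275580}{147}$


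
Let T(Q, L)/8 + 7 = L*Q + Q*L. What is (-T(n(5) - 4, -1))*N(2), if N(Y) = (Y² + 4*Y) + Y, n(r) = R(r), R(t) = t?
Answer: 1008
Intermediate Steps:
n(r) = r
T(Q, L) = -56 + 16*L*Q (T(Q, L) = -56 + 8*(L*Q + Q*L) = -56 + 8*(L*Q + L*Q) = -56 + 8*(2*L*Q) = -56 + 16*L*Q)
N(Y) = Y² + 5*Y
(-T(n(5) - 4, -1))*N(2) = (-(-56 + 16*(-1)*(5 - 4)))*(2*(5 + 2)) = (-(-56 + 16*(-1)*1))*(2*7) = -(-56 - 16)*14 = -1*(-72)*14 = 72*14 = 1008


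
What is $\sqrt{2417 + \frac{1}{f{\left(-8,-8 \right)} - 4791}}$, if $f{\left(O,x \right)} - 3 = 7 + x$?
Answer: $\frac{2 \sqrt{13858183117}}{4789} \approx 49.163$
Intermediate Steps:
$f{\left(O,x \right)} = 10 + x$ ($f{\left(O,x \right)} = 3 + \left(7 + x\right) = 10 + x$)
$\sqrt{2417 + \frac{1}{f{\left(-8,-8 \right)} - 4791}} = \sqrt{2417 + \frac{1}{\left(10 - 8\right) - 4791}} = \sqrt{2417 + \frac{1}{2 - 4791}} = \sqrt{2417 + \frac{1}{-4789}} = \sqrt{2417 - \frac{1}{4789}} = \sqrt{\frac{11575012}{4789}} = \frac{2 \sqrt{13858183117}}{4789}$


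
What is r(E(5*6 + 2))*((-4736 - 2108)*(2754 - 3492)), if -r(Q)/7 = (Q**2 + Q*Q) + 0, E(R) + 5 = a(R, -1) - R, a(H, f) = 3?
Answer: -81743312448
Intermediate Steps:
E(R) = -2 - R (E(R) = -5 + (3 - R) = -2 - R)
r(Q) = -14*Q**2 (r(Q) = -7*((Q**2 + Q*Q) + 0) = -7*((Q**2 + Q**2) + 0) = -7*(2*Q**2 + 0) = -14*Q**2)
r(E(5*6 + 2))*((-4736 - 2108)*(2754 - 3492)) = (-14*(-2 - (5*6 + 2))**2)*((-4736 - 2108)*(2754 - 3492)) = (-14*(-2 - (30 + 2))**2)*(-6844*(-738)) = -14*(-2 - 1*32)**2*5050872 = -14*(-2 - 32)**2*5050872 = -14*(-34)**2*5050872 = -14*1156*5050872 = -16184*5050872 = -81743312448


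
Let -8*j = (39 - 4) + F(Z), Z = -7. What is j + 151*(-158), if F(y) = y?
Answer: -47723/2 ≈ -23862.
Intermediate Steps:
j = -7/2 (j = -((39 - 4) - 7)/8 = -(35 - 7)/8 = -⅛*28 = -7/2 ≈ -3.5000)
j + 151*(-158) = -7/2 + 151*(-158) = -7/2 - 23858 = -47723/2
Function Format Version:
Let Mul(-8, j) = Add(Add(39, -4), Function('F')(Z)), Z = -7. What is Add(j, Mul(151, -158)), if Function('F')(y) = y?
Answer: Rational(-47723, 2) ≈ -23862.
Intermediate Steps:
j = Rational(-7, 2) (j = Mul(Rational(-1, 8), Add(Add(39, -4), -7)) = Mul(Rational(-1, 8), Add(35, -7)) = Mul(Rational(-1, 8), 28) = Rational(-7, 2) ≈ -3.5000)
Add(j, Mul(151, -158)) = Add(Rational(-7, 2), Mul(151, -158)) = Add(Rational(-7, 2), -23858) = Rational(-47723, 2)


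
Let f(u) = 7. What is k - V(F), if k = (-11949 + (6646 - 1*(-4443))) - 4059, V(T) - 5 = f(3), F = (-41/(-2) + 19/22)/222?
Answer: -4931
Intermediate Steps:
F = 235/2442 (F = (-41*(-½) + 19*(1/22))*(1/222) = (41/2 + 19/22)*(1/222) = (235/11)*(1/222) = 235/2442 ≈ 0.096233)
V(T) = 12 (V(T) = 5 + 7 = 12)
k = -4919 (k = (-11949 + (6646 + 4443)) - 4059 = (-11949 + 11089) - 4059 = -860 - 4059 = -4919)
k - V(F) = -4919 - 1*12 = -4919 - 12 = -4931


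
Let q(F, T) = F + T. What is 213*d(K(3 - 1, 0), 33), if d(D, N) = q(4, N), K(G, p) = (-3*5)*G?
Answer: 7881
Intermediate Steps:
K(G, p) = -15*G
d(D, N) = 4 + N
213*d(K(3 - 1, 0), 33) = 213*(4 + 33) = 213*37 = 7881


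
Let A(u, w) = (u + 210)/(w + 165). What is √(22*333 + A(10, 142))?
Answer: √690535714/307 ≈ 85.596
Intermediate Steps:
A(u, w) = (210 + u)/(165 + w)
√(22*333 + A(10, 142)) = √(22*333 + (210 + 10)/(165 + 142)) = √(7326 + 220/307) = √(2249302/307) = √690535714/307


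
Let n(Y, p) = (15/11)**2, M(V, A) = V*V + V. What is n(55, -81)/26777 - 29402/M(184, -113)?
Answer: -47627660417/55145089340 ≈ -0.86368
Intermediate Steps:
M(V, A) = V + V**2 (M(V, A) = V**2 + V = V + V**2)
n(Y, p) = 225/121 (n(Y, p) = (15*(1/11))**2 = (15/11)**2 = 225/121)
n(55, -81)/26777 - 29402/M(184, -113) = (225/121)/26777 - 29402*1/(184*(1 + 184)) = (225/121)*(1/26777) - 29402/(184*185) = 225/3240017 - 29402/34040 = 225/3240017 - 29402*1/34040 = 225/3240017 - 14701/17020 = -47627660417/55145089340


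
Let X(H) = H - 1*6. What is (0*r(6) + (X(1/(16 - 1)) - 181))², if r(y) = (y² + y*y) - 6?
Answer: 7862416/225 ≈ 34944.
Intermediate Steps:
X(H) = -6 + H (X(H) = H - 6 = -6 + H)
r(y) = -6 + 2*y² (r(y) = (y² + y²) - 6 = 2*y² - 6 = -6 + 2*y²)
(0*r(6) + (X(1/(16 - 1)) - 181))² = (0*(-6 + 2*6²) + ((-6 + 1/(16 - 1)) - 181))² = (0*(-6 + 2*36) + ((-6 + 1/15) - 181))² = (0*(-6 + 72) + ((-6 + 1/15) - 181))² = (0*66 + (-89/15 - 181))² = (0 - 2804/15)² = (-2804/15)² = 7862416/225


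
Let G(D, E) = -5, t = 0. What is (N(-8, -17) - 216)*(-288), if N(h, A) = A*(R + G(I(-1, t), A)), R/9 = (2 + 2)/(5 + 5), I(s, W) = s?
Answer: 276768/5 ≈ 55354.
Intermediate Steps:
R = 18/5 (R = 9*((2 + 2)/(5 + 5)) = 9*(4/10) = 9*(4*(⅒)) = 9*(⅖) = 18/5 ≈ 3.6000)
N(h, A) = -7*A/5 (N(h, A) = A*(18/5 - 5) = A*(-7/5) = -7*A/5)
(N(-8, -17) - 216)*(-288) = (-7/5*(-17) - 216)*(-288) = (119/5 - 216)*(-288) = -961/5*(-288) = 276768/5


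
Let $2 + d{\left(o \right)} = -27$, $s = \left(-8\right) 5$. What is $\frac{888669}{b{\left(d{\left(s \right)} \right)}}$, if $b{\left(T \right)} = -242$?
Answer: $- \frac{888669}{242} \approx -3672.2$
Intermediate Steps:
$s = -40$
$d{\left(o \right)} = -29$ ($d{\left(o \right)} = -2 - 27 = -29$)
$\frac{888669}{b{\left(d{\left(s \right)} \right)}} = \frac{888669}{-242} = 888669 \left(- \frac{1}{242}\right) = - \frac{888669}{242}$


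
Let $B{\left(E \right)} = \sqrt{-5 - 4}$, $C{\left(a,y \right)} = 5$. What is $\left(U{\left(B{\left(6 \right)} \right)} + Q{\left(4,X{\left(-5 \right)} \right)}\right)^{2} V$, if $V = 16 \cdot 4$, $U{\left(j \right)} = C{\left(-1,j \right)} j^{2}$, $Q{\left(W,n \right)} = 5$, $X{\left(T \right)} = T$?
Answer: $102400$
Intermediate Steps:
$B{\left(E \right)} = 3 i$ ($B{\left(E \right)} = \sqrt{-9} = 3 i$)
$U{\left(j \right)} = 5 j^{2}$
$V = 64$
$\left(U{\left(B{\left(6 \right)} \right)} + Q{\left(4,X{\left(-5 \right)} \right)}\right)^{2} V = \left(5 \left(3 i\right)^{2} + 5\right)^{2} \cdot 64 = \left(5 \left(-9\right) + 5\right)^{2} \cdot 64 = \left(-45 + 5\right)^{2} \cdot 64 = \left(-40\right)^{2} \cdot 64 = 1600 \cdot 64 = 102400$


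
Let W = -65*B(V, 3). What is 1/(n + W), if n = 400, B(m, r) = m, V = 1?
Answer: 1/335 ≈ 0.0029851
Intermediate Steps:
W = -65 (W = -65*1 = -65)
1/(n + W) = 1/(400 - 65) = 1/335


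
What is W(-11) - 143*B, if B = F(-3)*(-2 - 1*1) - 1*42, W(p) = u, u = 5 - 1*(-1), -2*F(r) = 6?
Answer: 4725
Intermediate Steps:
F(r) = -3 (F(r) = -1/2*6 = -3)
u = 6 (u = 5 + 1 = 6)
W(p) = 6
B = -33 (B = -3*(-2 - 1*1) - 1*42 = -3*(-2 - 1) - 42 = -3*(-3) - 42 = 9 - 42 = -33)
W(-11) - 143*B = 6 - 143*(-33) = 6 + 4719 = 4725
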